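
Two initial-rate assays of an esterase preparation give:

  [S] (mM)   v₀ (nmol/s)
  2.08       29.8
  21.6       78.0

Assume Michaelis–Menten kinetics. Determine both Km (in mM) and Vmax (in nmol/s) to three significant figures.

Km = 4.50 mM; Vmax = 94.2 nmol/s

From v = Vmax[S]/(Km+[S]), each point gives Vmax = v(Km+[S])/[S].
Equating: 29.8(Km+2.08)/2.08 = 78.0(Km+21.6)/21.6.
14.33·Km + 29.8 = 3.611·Km + 78.0, so (14.33 − 3.611)·Km = 78.0 − 29.8.
Km = 48.20/10.72 = 4.50 mM; then Vmax = 29.8(4.50+2.08)/2.08 = 94.2 nmol/s.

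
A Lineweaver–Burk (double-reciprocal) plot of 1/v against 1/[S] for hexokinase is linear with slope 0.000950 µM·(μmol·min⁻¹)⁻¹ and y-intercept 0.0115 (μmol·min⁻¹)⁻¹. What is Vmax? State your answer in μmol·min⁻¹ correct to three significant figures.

87.0 μmol·min⁻¹

The y-intercept of a Lineweaver–Burk plot equals 1/Vmax, so Vmax = 1/0.0115 = 87.0 μmol·min⁻¹.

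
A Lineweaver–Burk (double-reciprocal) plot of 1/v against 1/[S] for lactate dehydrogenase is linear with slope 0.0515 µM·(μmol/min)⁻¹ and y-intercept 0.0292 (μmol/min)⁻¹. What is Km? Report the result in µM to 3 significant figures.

1.76 µM

y-intercept = 1/Vmax ⇒ Vmax = 34.2 μmol/min; slope = Km/Vmax ⇒ Km = slope × Vmax.
Km = 0.0515 × 34.2 = 1.76 µM.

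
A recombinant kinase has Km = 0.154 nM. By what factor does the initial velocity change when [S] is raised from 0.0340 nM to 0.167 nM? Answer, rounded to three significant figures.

The fractional saturations are [S]/(Km+[S]) = 0.0340/0.1880 = 0.1809 and 0.167/0.3210 = 0.5202.
v₂/v₁ is just their ratio: 0.5202/0.1809 = 2.88.

2.88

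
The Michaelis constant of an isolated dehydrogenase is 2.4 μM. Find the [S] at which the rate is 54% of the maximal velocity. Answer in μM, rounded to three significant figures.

2.82 μM

v/Vmax = [S]/(Km+[S]) = 0.54, so [S] = Km·0.54/(1 − 0.54) = 2.4 × 1.174.
[S] = 2.82 μM.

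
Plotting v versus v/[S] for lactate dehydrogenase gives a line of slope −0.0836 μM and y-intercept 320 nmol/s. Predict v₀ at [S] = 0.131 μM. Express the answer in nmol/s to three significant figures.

In the Eadie–Hofstee form v = Vmax − Km·(v/[S]), the slope is −Km and the intercept is Vmax, so Km = 0.0836 μM and Vmax = 320 nmol/s.
v = 320 × 0.131/(0.0836 + 0.131) = 195 nmol/s.

195 nmol/s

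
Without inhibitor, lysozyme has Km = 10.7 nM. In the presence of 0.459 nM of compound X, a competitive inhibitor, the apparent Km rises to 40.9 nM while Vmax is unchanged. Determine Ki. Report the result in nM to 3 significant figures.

Competitive: Km,app = α·Km with α = 1 + [I]/Ki.
α = Km,app/Km = 40.9/10.7 = 3.822.
Ki = [I]/(α − 1) = 0.459/2.822 = 0.163 nM.

0.163 nM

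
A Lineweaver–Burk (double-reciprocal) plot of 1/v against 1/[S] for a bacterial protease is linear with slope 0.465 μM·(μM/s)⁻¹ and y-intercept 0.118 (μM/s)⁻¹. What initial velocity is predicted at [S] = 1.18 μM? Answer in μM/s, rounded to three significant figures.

The y-intercept is 1/Vmax, so Vmax = 1/0.118 = 8.47 μM/s.
The slope is Km/Vmax, so Km = 0.465 × 8.47 = 3.94 μM.
Then v = 8.47 × 1.18/(3.94 + 1.18) = 1.95 μM/s.

1.95 μM/s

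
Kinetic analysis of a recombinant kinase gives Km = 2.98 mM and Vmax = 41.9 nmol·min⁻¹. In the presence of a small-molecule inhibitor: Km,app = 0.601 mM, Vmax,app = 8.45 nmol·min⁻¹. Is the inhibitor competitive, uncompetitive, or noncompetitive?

uncompetitive

Both Km and Vmax decrease by the same factor (~4.96-fold) — characteristic of uncompetitive inhibition.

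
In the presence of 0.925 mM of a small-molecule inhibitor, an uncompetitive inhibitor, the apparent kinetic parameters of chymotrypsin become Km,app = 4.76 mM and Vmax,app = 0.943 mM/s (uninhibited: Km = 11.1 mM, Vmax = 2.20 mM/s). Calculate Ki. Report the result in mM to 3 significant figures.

Uncompetitive: Vmax,app = Vmax/α (and Km,app = Km/α) with α = 1 + [I]/Ki.
α = Vmax/Vmax,app = 2.20/0.943 = 2.333.
Since α = 1 + [I]/Ki, [I]/Ki = 2.333 − 1 = 1.333 and Ki = 0.925/1.333 = 0.694 mM.

0.694 mM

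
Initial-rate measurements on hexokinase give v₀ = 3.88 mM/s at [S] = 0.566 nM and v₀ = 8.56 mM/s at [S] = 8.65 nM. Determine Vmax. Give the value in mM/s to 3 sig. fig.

From v = Vmax[S]/(Km+[S]), each point gives Vmax = v(Km+[S])/[S].
Equating: 3.88(Km+0.566)/0.566 = 8.56(Km+8.65)/8.65.
6.855·Km + 3.88 = 0.9896·Km + 8.56, so (6.855 − 0.9896)·Km = 8.56 − 3.88.
Km = 4.680/5.866 = 0.798 nM; then Vmax = 3.88(0.798+0.566)/0.566 = 9.35 mM/s.

9.35 mM/s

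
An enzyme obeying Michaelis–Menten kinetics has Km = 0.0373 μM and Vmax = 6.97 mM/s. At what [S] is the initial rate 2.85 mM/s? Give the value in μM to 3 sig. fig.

Rearranging v = Vmax[S]/(Km+[S]) gives [S] = Km·v/(Vmax − v).
[S] = 0.0373 × 2.85 / (6.97 − 2.85) = 0.1063/4.120 = 0.0258 μM.

0.0258 μM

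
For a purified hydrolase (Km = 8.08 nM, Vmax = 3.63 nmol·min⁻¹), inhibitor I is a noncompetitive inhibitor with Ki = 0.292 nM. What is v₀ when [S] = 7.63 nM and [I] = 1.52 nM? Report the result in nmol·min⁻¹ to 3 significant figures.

0.284 nmol·min⁻¹

With α = 1 + [I]/Ki = 1 + 1.52/0.292 = 6.205, the noncompetitive rate law is v = (Vmax/α)·[S] / (Km + [S]).
v = (3.63/6.205)×7.63 / (8.08 + 7.63) = 4.463/15.71 = 0.284 nmol·min⁻¹.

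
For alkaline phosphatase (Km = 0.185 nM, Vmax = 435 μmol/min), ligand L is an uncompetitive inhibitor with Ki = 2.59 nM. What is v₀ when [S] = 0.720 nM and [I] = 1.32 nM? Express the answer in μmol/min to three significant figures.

α = 1 + [I]/Ki = 1 + 1.32/2.59 = 1.510.
For an uncompetitive inhibitor, both parameters are divided by α, giving Vmax/α and Km/α: Km,app = 0.123 nM, Vmax,app = 288 μmol/min.
v = Vmax,app·[S]/(Km,app + [S]) = 288 × 0.720/(0.123 + 0.720) = 246 μmol/min.

246 μmol/min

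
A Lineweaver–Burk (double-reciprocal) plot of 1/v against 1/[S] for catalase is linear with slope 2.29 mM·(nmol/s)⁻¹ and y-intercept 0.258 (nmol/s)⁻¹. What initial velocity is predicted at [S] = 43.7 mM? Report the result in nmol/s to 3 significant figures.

3.22 nmol/s

The y-intercept is 1/Vmax, so Vmax = 1/0.258 = 3.88 nmol/s.
The slope is Km/Vmax, so Km = 2.29 × 3.88 = 8.88 mM.
Then v = 3.88 × 43.7/(8.88 + 43.7) = 3.22 nmol/s.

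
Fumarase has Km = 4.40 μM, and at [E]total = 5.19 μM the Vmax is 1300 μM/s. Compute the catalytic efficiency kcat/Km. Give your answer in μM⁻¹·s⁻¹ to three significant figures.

56.9 μM⁻¹·s⁻¹

kcat = Vmax/[E]total = 1300/5.19 = 250 s⁻¹.
kcat/Km = 250/4.40 = 56.9 μM⁻¹·s⁻¹.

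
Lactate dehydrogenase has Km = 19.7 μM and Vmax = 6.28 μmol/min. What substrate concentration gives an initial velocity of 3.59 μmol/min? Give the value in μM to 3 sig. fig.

26.3 μM

The required fractional saturation is v/Vmax = 3.59/6.28 = 0.5717.
Then [S]/(Km+[S]) = 0.5717 ⇒ [S] = 19.7 × 0.5717/(1 − 0.5717) = 26.3 μM.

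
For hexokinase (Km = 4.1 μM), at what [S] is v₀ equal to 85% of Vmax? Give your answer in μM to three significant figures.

v/Vmax = [S]/(Km+[S]) = 0.85, so [S] = Km·0.85/(1 − 0.85) = 4.1 × 5.667.
[S] = 23.2 μM.

23.2 μM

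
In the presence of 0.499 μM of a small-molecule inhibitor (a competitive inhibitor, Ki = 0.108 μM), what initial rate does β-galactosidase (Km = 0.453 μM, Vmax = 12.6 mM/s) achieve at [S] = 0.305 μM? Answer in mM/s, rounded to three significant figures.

With α = 1 + [I]/Ki = 1 + 0.499/0.108 = 5.620, the competitive rate law is v = Vmax[S] / (αKm + [S]).
v = 12.6×0.305 / (5.620×0.453 + 0.305) = 3.843/2.851 = 1.35 mM/s.

1.35 mM/s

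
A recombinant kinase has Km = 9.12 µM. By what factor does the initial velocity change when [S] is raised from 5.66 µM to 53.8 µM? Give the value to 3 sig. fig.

2.23

Since Vmax cancels, v₂/v₁ = [S]₂(Km+[S]₁) / [S]₁(Km+[S]₂).
= 53.8×(9.12+5.66) / (5.66×(9.12+53.8)) = 795.2/356.1 = 2.23.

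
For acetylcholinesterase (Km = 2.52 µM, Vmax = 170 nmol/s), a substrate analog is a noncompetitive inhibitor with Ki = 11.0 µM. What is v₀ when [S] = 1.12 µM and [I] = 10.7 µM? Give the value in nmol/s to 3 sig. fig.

α = 1 + [I]/Ki = 1 + 10.7/11.0 = 1.973.
For a noncompetitive inhibitor, Vmax is reduced to Vmax/α while Km is unchanged: Km,app = 2.52 µM, Vmax,app = 86.2 nmol/s.
v = Vmax,app·[S]/(Km,app + [S]) = 86.2 × 1.12/(2.52 + 1.12) = 26.5 nmol/s.

26.5 nmol/s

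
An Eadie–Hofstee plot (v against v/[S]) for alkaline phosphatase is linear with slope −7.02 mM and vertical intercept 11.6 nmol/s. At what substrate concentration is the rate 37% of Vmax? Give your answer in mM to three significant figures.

The Eadie–Hofstee slope gives Km = 7.02 mM (slope = −Km).
v/Vmax = [S]/(Km+[S]) = 0.37 ⇒ [S] = Km·0.37/(1−0.37) = 7.02 × 0.5873 = 4.12 mM.

4.12 mM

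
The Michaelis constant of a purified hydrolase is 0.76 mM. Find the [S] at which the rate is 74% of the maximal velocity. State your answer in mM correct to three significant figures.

v/Vmax = [S]/(Km+[S]) = 0.74, so [S] = Km·0.74/(1 − 0.74) = 0.76 × 2.846.
[S] = 2.16 mM.

2.16 mM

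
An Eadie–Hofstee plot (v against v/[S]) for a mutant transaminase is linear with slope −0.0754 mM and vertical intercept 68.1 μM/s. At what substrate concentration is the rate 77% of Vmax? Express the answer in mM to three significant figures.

The Eadie–Hofstee slope gives Km = 0.0754 mM (slope = −Km).
v/Vmax = [S]/(Km+[S]) = 0.77 ⇒ [S] = Km·0.77/(1−0.77) = 0.0754 × 3.348 = 0.252 mM.

0.252 mM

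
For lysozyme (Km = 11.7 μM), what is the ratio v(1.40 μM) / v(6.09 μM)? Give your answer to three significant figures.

0.312

Since Vmax cancels, v₂/v₁ = [S]₂(Km+[S]₁) / [S]₁(Km+[S]₂).
= 1.40×(11.7+6.09) / (6.09×(11.7+1.40)) = 24.91/79.78 = 0.312.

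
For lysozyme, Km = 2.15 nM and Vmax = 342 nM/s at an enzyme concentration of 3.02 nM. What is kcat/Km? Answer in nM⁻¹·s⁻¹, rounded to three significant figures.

kcat = Vmax/[E]total = 342/3.02 = 113 s⁻¹.
kcat/Km = 113/2.15 = 52.7 nM⁻¹·s⁻¹.

52.7 nM⁻¹·s⁻¹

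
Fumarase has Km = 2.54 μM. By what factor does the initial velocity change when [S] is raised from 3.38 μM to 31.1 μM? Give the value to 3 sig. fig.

The fractional saturations are [S]/(Km+[S]) = 3.38/5.920 = 0.5709 and 31.1/33.64 = 0.9245.
v₂/v₁ is just their ratio: 0.9245/0.5709 = 1.62.

1.62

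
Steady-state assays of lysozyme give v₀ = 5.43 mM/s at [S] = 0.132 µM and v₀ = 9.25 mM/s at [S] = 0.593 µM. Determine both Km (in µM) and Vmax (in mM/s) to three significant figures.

Km = 0.150 µM; Vmax = 11.6 mM/s

From v = Vmax[S]/(Km+[S]), each point gives Vmax = v(Km+[S])/[S].
Equating: 5.43(Km+0.132)/0.132 = 9.25(Km+0.593)/0.593.
41.14·Km + 5.43 = 15.60·Km + 9.25, so (41.14 − 15.60)·Km = 9.25 − 5.43.
Km = 3.820/25.54 = 0.150 µM; then Vmax = 5.43(0.150+0.132)/0.132 = 11.6 mM/s.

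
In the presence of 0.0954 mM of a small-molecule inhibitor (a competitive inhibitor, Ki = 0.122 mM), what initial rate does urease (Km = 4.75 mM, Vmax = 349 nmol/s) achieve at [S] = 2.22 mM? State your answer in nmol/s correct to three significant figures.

72.5 nmol/s

With α = 1 + [I]/Ki = 1 + 0.0954/0.122 = 1.782, the competitive rate law is v = Vmax[S] / (αKm + [S]).
v = 349×2.22 / (1.782×4.75 + 2.22) = 774.8/10.68 = 72.5 nmol/s.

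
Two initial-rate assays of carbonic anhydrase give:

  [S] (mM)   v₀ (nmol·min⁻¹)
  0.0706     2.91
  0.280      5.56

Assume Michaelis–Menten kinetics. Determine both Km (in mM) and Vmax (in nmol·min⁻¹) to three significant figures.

Km = 0.124 mM; Vmax = 8.02 nmol·min⁻¹

In reciprocal form, 1/v = (Km/Vmax)·(1/[S]) + 1/Vmax. The two points give (1/[S], 1/v) = (14.16, 0.3436) and (3.571, 0.1799).
Slope = (0.3436 − 0.1799)/(14.16 − 3.571) = 0.01546; intercept = 0.3436 − 0.01546×14.16 = 0.1246.
Vmax = 1/intercept = 8.02 nmol·min⁻¹; Km = slope × Vmax = 0.01546 × 8.02 = 0.124 mM.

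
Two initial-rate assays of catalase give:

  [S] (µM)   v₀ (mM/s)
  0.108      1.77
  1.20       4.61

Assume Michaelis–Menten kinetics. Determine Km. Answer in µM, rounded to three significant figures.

From v = Vmax[S]/(Km+[S]), each point gives Vmax = v(Km+[S])/[S].
Equating: 1.77(Km+0.108)/0.108 = 4.61(Km+1.20)/1.20.
16.39·Km + 1.77 = 3.842·Km + 4.61, so (16.39 − 3.842)·Km = 4.61 − 1.77.
Km = 2.840/12.55 = 0.226 µM; then Vmax = 1.77(0.226+0.108)/0.108 = 5.48 mM/s.

0.226 µM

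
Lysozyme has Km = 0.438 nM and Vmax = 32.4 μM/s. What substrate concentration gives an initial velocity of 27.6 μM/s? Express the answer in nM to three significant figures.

The required fractional saturation is v/Vmax = 27.6/32.4 = 0.8519.
Then [S]/(Km+[S]) = 0.8519 ⇒ [S] = 0.438 × 0.8519/(1 − 0.8519) = 2.52 nM.

2.52 nM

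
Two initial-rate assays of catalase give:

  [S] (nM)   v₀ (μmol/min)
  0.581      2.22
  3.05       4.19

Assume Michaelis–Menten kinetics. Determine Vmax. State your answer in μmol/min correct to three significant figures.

From v = Vmax[S]/(Km+[S]), each point gives Vmax = v(Km+[S])/[S].
Equating: 2.22(Km+0.581)/0.581 = 4.19(Km+3.05)/3.05.
3.821·Km + 2.22 = 1.374·Km + 4.19, so (3.821 − 1.374)·Km = 4.19 − 2.22.
Km = 1.970/2.447 = 0.805 nM; then Vmax = 2.22(0.805+0.581)/0.581 = 5.30 μmol/min.

5.30 μmol/min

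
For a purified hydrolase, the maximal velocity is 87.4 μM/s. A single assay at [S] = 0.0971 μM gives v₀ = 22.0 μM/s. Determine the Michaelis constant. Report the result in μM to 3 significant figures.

0.289 μM

v/Vmax = 22.0/87.4 = 0.2517 = [S]/(Km+[S]).
So Km + [S] = [S]/0.2517 = 0.3858 μM, giving Km = 0.3858 − 0.0971 = 0.289 μM.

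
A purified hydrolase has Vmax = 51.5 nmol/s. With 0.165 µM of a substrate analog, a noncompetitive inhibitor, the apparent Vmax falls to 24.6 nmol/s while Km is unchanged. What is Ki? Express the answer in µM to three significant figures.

0.151 µM

Noncompetitive: Vmax,app = Vmax/α with α = 1 + [I]/Ki.
α = Vmax/Vmax,app = 51.5/24.6 = 2.093.
Ki = [I]/(α − 1) = 0.165/1.093 = 0.151 µM.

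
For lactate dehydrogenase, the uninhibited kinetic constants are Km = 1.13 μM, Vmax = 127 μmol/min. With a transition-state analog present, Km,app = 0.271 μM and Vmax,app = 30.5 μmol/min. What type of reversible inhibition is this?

uncompetitive

Both Km and Vmax decrease by the same factor (~4.17-fold) — characteristic of uncompetitive inhibition.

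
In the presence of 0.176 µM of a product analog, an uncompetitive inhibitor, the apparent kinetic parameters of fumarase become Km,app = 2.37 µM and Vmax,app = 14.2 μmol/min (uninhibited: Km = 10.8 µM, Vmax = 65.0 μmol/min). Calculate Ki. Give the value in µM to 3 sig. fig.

0.0492 µM

Uncompetitive: Vmax,app = Vmax/α (and Km,app = Km/α) with α = 1 + [I]/Ki.
α = Vmax/Vmax,app = 65.0/14.2 = 4.577.
Since α = 1 + [I]/Ki, [I]/Ki = 4.577 − 1 = 3.577 and Ki = 0.176/3.577 = 0.0492 µM.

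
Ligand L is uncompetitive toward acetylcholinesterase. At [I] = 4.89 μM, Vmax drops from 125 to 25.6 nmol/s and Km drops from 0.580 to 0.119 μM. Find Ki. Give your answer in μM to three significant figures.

1.26 μM

Uncompetitive: Vmax,app = Vmax/α (and Km,app = Km/α) with α = 1 + [I]/Ki.
α = Vmax/Vmax,app = 125/25.6 = 4.883.
Since α = 1 + [I]/Ki, [I]/Ki = 4.883 − 1 = 3.883 and Ki = 4.89/3.883 = 1.26 μM.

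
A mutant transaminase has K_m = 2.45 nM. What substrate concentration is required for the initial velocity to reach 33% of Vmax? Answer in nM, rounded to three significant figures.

1.21 nM

v/Vmax = [S]/(Km+[S]) = 0.33, so [S] = Km·0.33/(1 − 0.33) = 2.45 × 0.4925.
[S] = 1.21 nM.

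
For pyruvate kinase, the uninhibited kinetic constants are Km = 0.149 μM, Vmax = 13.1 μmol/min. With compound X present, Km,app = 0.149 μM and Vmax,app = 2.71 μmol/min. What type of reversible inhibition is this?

Vmax decreases (13.1 → 2.71 μmol/min) while Km is unchanged — pure noncompetitive inhibition.

noncompetitive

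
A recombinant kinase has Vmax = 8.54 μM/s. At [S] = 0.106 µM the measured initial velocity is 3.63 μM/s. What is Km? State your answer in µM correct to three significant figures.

0.143 µM

v/Vmax = 3.63/8.54 = 0.4251 = [S]/(Km+[S]).
So Km + [S] = [S]/0.4251 = 0.2494 µM, giving Km = 0.2494 − 0.106 = 0.143 µM.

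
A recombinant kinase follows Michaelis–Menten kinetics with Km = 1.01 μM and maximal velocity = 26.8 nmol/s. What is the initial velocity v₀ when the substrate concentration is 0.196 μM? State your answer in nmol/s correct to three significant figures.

4.36 nmol/s

v = Vmax·[S]/(Km + [S]) = 26.8 × 0.196 / (1.01 + 0.196)
  = 5.253 / 1.206 = 4.36 nmol/s.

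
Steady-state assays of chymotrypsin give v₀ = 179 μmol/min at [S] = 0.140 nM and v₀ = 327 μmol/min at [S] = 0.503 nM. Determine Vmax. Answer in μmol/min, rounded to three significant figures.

480 μmol/min

In reciprocal form, 1/v = (Km/Vmax)·(1/[S]) + 1/Vmax. The two points give (1/[S], 1/v) = (7.143, 0.005587) and (1.988, 0.003058).
Slope = (0.005587 − 0.003058)/(7.143 − 1.988) = 0.0004905; intercept = 0.005587 − 0.0004905×7.143 = 0.002083.
Vmax = 1/intercept = 480 μmol/min; Km = slope × Vmax = 0.0004905 × 480 = 0.235 nM.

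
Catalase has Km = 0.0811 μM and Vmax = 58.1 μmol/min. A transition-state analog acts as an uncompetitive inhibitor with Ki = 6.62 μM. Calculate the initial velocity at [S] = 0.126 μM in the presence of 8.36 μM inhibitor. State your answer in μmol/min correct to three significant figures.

α = 1 + [I]/Ki = 1 + 8.36/6.62 = 2.263.
For an uncompetitive inhibitor, both parameters are divided by α, giving Vmax/α and Km/α: Km,app = 0.0358 μM, Vmax,app = 25.7 μmol/min.
v = Vmax,app·[S]/(Km,app + [S]) = 25.7 × 0.126/(0.0358 + 0.126) = 20.0 μmol/min.

20.0 μmol/min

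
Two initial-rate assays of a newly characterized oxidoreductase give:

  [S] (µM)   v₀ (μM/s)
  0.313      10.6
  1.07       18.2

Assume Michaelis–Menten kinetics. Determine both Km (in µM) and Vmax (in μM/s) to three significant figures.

Km = 0.451 µM; Vmax = 25.9 μM/s

In reciprocal form, 1/v = (Km/Vmax)·(1/[S]) + 1/Vmax. The two points give (1/[S], 1/v) = (3.195, 0.09434) and (0.9346, 0.05495).
Slope = (0.09434 − 0.05495)/(3.195 − 0.9346) = 0.01743; intercept = 0.09434 − 0.01743×3.195 = 0.03866.
Vmax = 1/intercept = 25.9 μM/s; Km = slope × Vmax = 0.01743 × 25.9 = 0.451 µM.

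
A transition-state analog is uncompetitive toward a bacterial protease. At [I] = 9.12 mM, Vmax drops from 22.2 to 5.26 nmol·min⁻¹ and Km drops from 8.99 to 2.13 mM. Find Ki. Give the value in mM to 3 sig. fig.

Uncompetitive: Vmax,app = Vmax/α (and Km,app = Km/α) with α = 1 + [I]/Ki.
α = Vmax/Vmax,app = 22.2/5.26 = 4.221.
Ki = [I]/(α − 1) = 9.12/3.221 = 2.83 mM.

2.83 mM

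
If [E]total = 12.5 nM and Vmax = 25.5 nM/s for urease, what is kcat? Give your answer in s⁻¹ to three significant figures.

2.04 s⁻¹

kcat = Vmax/[E]total = 25.5 nM/s / 12.5 nM = 2.04 s⁻¹.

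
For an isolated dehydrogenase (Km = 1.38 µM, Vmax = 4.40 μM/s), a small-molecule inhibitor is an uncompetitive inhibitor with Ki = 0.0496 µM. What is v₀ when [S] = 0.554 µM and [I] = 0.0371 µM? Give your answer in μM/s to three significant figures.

α = 1 + [I]/Ki = 1 + 0.0371/0.0496 = 1.748.
For an uncompetitive inhibitor, both parameters are divided by α, giving Vmax/α and Km/α: Km,app = 0.789 µM, Vmax,app = 2.52 μM/s.
v = Vmax,app·[S]/(Km,app + [S]) = 2.52 × 0.554/(0.789 + 0.554) = 1.04 μM/s.

1.04 μM/s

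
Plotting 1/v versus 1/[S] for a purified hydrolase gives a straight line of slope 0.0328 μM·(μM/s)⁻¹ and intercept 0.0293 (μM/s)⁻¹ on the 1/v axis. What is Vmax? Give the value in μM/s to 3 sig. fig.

The y-intercept of a Lineweaver–Burk plot equals 1/Vmax, so Vmax = 1/0.0293 = 34.1 μM/s.

34.1 μM/s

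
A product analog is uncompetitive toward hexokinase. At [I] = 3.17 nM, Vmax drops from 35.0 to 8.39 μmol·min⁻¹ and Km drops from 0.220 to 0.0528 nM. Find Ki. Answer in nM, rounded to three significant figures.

0.999 nM

Uncompetitive: Vmax,app = Vmax/α (and Km,app = Km/α) with α = 1 + [I]/Ki.
α = Vmax/Vmax,app = 35.0/8.39 = 4.172.
Since α = 1 + [I]/Ki, [I]/Ki = 4.172 − 1 = 3.172 and Ki = 3.17/3.172 = 0.999 nM.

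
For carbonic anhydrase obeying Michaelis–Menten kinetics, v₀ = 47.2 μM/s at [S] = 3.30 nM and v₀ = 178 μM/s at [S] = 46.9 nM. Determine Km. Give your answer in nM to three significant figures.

12.4 nM

In reciprocal form, 1/v = (Km/Vmax)·(1/[S]) + 1/Vmax. The two points give (1/[S], 1/v) = (0.3030, 0.02119) and (0.02132, 0.005618).
Slope = (0.02119 − 0.005618)/(0.3030 − 0.02132) = 0.05526; intercept = 0.02119 − 0.05526×0.3030 = 0.004440.
Vmax = 1/intercept = 225 μM/s; Km = slope × Vmax = 0.05526 × 225 = 12.4 nM.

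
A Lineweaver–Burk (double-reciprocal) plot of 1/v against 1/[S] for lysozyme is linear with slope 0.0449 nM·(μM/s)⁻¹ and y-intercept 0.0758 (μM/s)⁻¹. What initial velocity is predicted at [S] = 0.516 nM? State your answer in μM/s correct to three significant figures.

6.14 μM/s

The y-intercept is 1/Vmax, so Vmax = 1/0.0758 = 13.2 μM/s.
The slope is Km/Vmax, so Km = 0.0449 × 13.2 = 0.592 nM.
Then v = 13.2 × 0.516/(0.592 + 0.516) = 6.14 μM/s.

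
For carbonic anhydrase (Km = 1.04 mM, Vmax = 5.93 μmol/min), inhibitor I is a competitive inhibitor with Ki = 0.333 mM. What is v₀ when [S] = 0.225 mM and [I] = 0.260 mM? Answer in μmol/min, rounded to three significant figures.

0.642 μmol/min

α = 1 + [I]/Ki = 1 + 0.260/0.333 = 1.781.
For a competitive inhibitor, Vmax is unchanged and the apparent Km becomes α·Km: Km,app = 1.85 mM, Vmax,app = 5.93 μmol/min.
v = Vmax,app·[S]/(Km,app + [S]) = 5.93 × 0.225/(1.85 + 0.225) = 0.642 μmol/min.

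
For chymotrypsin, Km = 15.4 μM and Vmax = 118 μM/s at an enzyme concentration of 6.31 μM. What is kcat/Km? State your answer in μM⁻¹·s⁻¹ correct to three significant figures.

kcat = Vmax/[E]total = 118/6.31 = 18.7 s⁻¹.
kcat/Km = 18.7/15.4 = 1.21 μM⁻¹·s⁻¹.

1.21 μM⁻¹·s⁻¹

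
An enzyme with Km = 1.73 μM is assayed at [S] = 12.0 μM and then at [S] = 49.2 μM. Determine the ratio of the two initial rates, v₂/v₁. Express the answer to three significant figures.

1.11

The fractional saturations are [S]/(Km+[S]) = 12.0/13.73 = 0.8740 and 49.2/50.93 = 0.9660.
v₂/v₁ is just their ratio: 0.9660/0.8740 = 1.11.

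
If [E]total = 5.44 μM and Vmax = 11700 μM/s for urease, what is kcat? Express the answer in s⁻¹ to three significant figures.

2150 s⁻¹

kcat = Vmax/[E]total = 11700 μM/s / 5.44 μM = 2150 s⁻¹.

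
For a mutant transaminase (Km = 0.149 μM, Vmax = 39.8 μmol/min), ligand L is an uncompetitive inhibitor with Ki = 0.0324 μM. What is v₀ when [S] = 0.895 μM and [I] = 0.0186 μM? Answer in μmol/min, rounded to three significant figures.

22.9 μmol/min

With α = 1 + [I]/Ki = 1 + 0.0186/0.0324 = 1.574, the uncompetitive rate law is v = (Vmax/α)·[S] / (Km/α + [S]).
v = (39.8/1.574)×0.895 / (0.149/1.574 + 0.895) = 22.63/0.9897 = 22.9 μmol/min.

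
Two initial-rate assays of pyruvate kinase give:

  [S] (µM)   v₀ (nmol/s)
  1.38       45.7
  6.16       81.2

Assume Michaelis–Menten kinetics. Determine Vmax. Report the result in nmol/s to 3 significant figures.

105 nmol/s

From v = Vmax[S]/(Km+[S]), each point gives Vmax = v(Km+[S])/[S].
Equating: 45.7(Km+1.38)/1.38 = 81.2(Km+6.16)/6.16.
33.12·Km + 45.7 = 13.18·Km + 81.2, so (33.12 − 13.18)·Km = 81.2 − 45.7.
Km = 35.50/19.93 = 1.78 µM; then Vmax = 45.7(1.78+1.38)/1.38 = 105 nmol/s.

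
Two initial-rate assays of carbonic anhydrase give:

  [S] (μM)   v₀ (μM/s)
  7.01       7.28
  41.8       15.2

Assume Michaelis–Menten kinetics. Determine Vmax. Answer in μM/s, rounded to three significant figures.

19.5 μM/s

In reciprocal form, 1/v = (Km/Vmax)·(1/[S]) + 1/Vmax. The two points give (1/[S], 1/v) = (0.1427, 0.1374) and (0.02392, 0.06579).
Slope = (0.1374 − 0.06579)/(0.1427 − 0.02392) = 0.6028; intercept = 0.1374 − 0.6028×0.1427 = 0.05137.
Vmax = 1/intercept = 19.5 μM/s; Km = slope × Vmax = 0.6028 × 19.5 = 11.7 μM.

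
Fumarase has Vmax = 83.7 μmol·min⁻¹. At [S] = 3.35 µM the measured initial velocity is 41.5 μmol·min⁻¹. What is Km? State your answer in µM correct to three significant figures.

3.41 µM

From v = Vmax[S]/(Km+[S]), Km = [S](Vmax − v)/v.
Km = 3.35 × (83.7 − 41.5) / 41.5 = 141.4/41.5 = 3.41 µM.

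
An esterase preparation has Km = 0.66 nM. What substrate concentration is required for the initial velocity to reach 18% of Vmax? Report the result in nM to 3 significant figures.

v/Vmax = [S]/(Km+[S]) = 0.18, so [S] = Km·0.18/(1 − 0.18) = 0.66 × 0.2195.
[S] = 0.145 nM.

0.145 nM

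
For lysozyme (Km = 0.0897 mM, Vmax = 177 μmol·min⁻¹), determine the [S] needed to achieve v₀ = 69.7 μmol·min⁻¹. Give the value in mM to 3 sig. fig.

The required fractional saturation is v/Vmax = 69.7/177 = 0.3938.
Then [S]/(Km+[S]) = 0.3938 ⇒ [S] = 0.0897 × 0.3938/(1 − 0.3938) = 0.0583 mM.

0.0583 mM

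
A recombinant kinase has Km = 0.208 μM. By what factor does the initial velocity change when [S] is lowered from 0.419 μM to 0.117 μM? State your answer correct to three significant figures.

Since Vmax cancels, v₂/v₁ = [S]₂(Km+[S]₁) / [S]₁(Km+[S]₂).
= 0.117×(0.208+0.419) / (0.419×(0.208+0.117)) = 0.07336/0.1362 = 0.539.

0.539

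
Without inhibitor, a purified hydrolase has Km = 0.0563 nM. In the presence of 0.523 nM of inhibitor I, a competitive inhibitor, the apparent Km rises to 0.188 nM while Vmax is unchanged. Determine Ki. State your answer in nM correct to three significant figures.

0.224 nM

Competitive: Km,app = α·Km with α = 1 + [I]/Ki.
α = Km,app/Km = 0.188/0.0563 = 3.339.
Since α = 1 + [I]/Ki, [I]/Ki = 3.339 − 1 = 2.339 and Ki = 0.523/2.339 = 0.224 nM.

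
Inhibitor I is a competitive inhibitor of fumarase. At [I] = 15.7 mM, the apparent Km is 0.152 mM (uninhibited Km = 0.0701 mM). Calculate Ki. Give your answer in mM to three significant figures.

13.4 mM

Competitive: Km,app = α·Km with α = 1 + [I]/Ki.
α = Km,app/Km = 0.152/0.0701 = 2.168.
Ki = [I]/(α − 1) = 15.7/1.168 = 13.4 mM.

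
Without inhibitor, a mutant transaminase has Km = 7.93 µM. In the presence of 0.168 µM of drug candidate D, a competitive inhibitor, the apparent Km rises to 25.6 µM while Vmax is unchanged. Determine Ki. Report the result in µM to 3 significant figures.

Competitive: Km,app = α·Km with α = 1 + [I]/Ki.
α = Km,app/Km = 25.6/7.93 = 3.228.
Ki = [I]/(α − 1) = 0.168/2.228 = 0.0754 µM.

0.0754 µM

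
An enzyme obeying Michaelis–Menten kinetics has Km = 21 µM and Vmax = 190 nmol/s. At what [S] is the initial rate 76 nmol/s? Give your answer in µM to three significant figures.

14.0 µM

The required fractional saturation is v/Vmax = 76/190 = 0.4000.
Then [S]/(Km+[S]) = 0.4000 ⇒ [S] = 21 × 0.4000/(1 − 0.4000) = 14.0 µM.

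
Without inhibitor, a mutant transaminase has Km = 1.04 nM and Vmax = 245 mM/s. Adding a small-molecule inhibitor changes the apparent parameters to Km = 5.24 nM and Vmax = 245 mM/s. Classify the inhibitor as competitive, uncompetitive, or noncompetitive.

competitive

Km increases (1.04 → 5.24 nM) while Vmax is unchanged — the hallmark of competitive inhibition.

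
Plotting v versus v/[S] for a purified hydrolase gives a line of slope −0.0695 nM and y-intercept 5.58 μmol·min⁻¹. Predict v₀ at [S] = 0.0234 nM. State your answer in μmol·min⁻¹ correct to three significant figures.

1.41 μmol·min⁻¹

In the Eadie–Hofstee form v = Vmax − Km·(v/[S]), the slope is −Km and the intercept is Vmax, so Km = 0.0695 nM and Vmax = 5.58 μmol·min⁻¹.
v = 5.58 × 0.0234/(0.0695 + 0.0234) = 1.41 μmol·min⁻¹.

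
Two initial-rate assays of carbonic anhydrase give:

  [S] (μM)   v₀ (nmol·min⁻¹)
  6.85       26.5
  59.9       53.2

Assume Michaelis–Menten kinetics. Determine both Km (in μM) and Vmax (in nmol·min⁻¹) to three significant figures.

Km = 8.96 μM; Vmax = 61.2 nmol·min⁻¹

From v = Vmax[S]/(Km+[S]), each point gives Vmax = v(Km+[S])/[S].
Equating: 26.5(Km+6.85)/6.85 = 53.2(Km+59.9)/59.9.
3.869·Km + 26.5 = 0.8881·Km + 53.2, so (3.869 − 0.8881)·Km = 53.2 − 26.5.
Km = 26.70/2.980 = 8.96 μM; then Vmax = 26.5(8.96+6.85)/6.85 = 61.2 nmol·min⁻¹.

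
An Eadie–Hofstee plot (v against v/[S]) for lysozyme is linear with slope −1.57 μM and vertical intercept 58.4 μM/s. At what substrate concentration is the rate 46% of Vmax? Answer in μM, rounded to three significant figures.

1.34 μM

The Eadie–Hofstee slope gives Km = 1.57 μM (slope = −Km).
v/Vmax = [S]/(Km+[S]) = 0.46 ⇒ [S] = Km·0.46/(1−0.46) = 1.57 × 0.8519 = 1.34 μM.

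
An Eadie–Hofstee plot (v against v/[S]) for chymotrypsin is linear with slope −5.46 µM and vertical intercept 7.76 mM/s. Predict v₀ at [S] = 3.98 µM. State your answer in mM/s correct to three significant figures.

In the Eadie–Hofstee form v = Vmax − Km·(v/[S]), the slope is −Km and the intercept is Vmax, so Km = 5.46 µM and Vmax = 7.76 mM/s.
v = 7.76 × 3.98/(5.46 + 3.98) = 3.27 mM/s.

3.27 mM/s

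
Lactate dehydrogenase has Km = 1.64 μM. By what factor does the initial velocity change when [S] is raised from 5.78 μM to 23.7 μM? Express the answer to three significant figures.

1.20

Since Vmax cancels, v₂/v₁ = [S]₂(Km+[S]₁) / [S]₁(Km+[S]₂).
= 23.7×(1.64+5.78) / (5.78×(1.64+23.7)) = 175.9/146.5 = 1.20.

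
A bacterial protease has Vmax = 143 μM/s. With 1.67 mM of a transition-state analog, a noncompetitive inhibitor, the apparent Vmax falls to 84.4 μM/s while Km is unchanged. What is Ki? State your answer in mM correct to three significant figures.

2.41 mM

Noncompetitive: Vmax,app = Vmax/α with α = 1 + [I]/Ki.
α = Vmax/Vmax,app = 143/84.4 = 1.694.
Ki = [I]/(α − 1) = 1.67/0.6943 = 2.41 mM.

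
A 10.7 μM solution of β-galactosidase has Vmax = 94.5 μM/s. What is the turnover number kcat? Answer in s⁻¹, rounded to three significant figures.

kcat = Vmax/[E]total = 94.5 μM/s / 10.7 μM = 8.83 s⁻¹.

8.83 s⁻¹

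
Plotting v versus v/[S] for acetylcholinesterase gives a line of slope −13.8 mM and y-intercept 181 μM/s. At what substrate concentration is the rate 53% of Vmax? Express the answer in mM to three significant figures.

15.6 mM

The Eadie–Hofstee slope gives Km = 13.8 mM (slope = −Km).
v/Vmax = [S]/(Km+[S]) = 0.53 ⇒ [S] = Km·0.53/(1−0.53) = 13.8 × 1.128 = 15.6 mM.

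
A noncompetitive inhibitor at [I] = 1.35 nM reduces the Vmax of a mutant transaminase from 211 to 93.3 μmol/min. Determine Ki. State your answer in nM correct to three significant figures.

1.07 nM

Noncompetitive: Vmax,app = Vmax/α with α = 1 + [I]/Ki.
α = Vmax/Vmax,app = 211/93.3 = 2.262.
Ki = [I]/(α − 1) = 1.35/1.262 = 1.07 nM.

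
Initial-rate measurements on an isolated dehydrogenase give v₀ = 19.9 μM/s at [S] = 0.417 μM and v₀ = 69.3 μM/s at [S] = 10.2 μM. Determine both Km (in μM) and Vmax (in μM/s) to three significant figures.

From v = Vmax[S]/(Km+[S]), each point gives Vmax = v(Km+[S])/[S].
Equating: 19.9(Km+0.417)/0.417 = 69.3(Km+10.2)/10.2.
47.72·Km + 19.9 = 6.794·Km + 69.3, so (47.72 − 6.794)·Km = 69.3 − 19.9.
Km = 49.40/40.93 = 1.21 μM; then Vmax = 19.9(1.21+0.417)/0.417 = 77.5 μM/s.

Km = 1.21 μM; Vmax = 77.5 μM/s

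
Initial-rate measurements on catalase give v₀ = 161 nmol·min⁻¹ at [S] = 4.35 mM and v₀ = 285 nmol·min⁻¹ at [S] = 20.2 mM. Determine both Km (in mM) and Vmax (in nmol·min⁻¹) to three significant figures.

Km = 5.41 mM; Vmax = 361 nmol·min⁻¹

From v = Vmax[S]/(Km+[S]), each point gives Vmax = v(Km+[S])/[S].
Equating: 161(Km+4.35)/4.35 = 285(Km+20.2)/20.2.
37.01·Km + 161 = 14.11·Km + 285, so (37.01 − 14.11)·Km = 285 − 161.
Km = 124.0/22.90 = 5.41 mM; then Vmax = 161(5.41+4.35)/4.35 = 361 nmol·min⁻¹.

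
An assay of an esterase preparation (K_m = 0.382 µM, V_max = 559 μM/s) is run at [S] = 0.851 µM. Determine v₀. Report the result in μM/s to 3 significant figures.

v = Vmax·[S]/(Km + [S]) = 559 × 0.851 / (0.382 + 0.851)
  = 475.7 / 1.233 = 386 μM/s.

386 μM/s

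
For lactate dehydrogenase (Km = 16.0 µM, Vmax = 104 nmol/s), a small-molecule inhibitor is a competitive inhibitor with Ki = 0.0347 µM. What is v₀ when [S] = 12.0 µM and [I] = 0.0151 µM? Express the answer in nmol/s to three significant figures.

α = 1 + [I]/Ki = 1 + 0.0151/0.0347 = 1.435.
For a competitive inhibitor, Vmax is unchanged and the apparent Km becomes α·Km: Km,app = 23.0 µM, Vmax,app = 104 nmol/s.
v = Vmax,app·[S]/(Km,app + [S]) = 104 × 12.0/(23.0 + 12.0) = 35.7 nmol/s.

35.7 nmol/s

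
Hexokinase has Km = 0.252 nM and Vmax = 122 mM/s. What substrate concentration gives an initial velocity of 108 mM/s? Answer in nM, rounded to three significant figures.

1.94 nM

Rearranging v = Vmax[S]/(Km+[S]) gives [S] = Km·v/(Vmax − v).
[S] = 0.252 × 108 / (122 − 108) = 27.22/14.00 = 1.94 nM.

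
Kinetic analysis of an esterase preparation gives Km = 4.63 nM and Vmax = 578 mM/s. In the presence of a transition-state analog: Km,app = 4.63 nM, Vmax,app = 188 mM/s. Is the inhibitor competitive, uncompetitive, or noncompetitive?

Vmax decreases (578 → 188 mM/s) while Km is unchanged — pure noncompetitive inhibition.

noncompetitive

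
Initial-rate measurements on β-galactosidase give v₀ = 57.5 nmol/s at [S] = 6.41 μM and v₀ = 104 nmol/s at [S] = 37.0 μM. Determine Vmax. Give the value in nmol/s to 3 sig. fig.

From v = Vmax[S]/(Km+[S]), each point gives Vmax = v(Km+[S])/[S].
Equating: 57.5(Km+6.41)/6.41 = 104(Km+37.0)/37.0.
8.970·Km + 57.5 = 2.811·Km + 104, so (8.970 − 2.811)·Km = 104 − 57.5.
Km = 46.50/6.160 = 7.55 μM; then Vmax = 57.5(7.55+6.41)/6.41 = 125 nmol/s.

125 nmol/s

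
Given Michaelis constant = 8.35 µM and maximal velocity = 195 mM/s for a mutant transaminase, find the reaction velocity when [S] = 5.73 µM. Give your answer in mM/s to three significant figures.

79.4 mM/s

v = Vmax·[S]/(Km + [S]) = 195 × 5.73 / (8.35 + 5.73)
  = 1117 / 14.08 = 79.4 mM/s.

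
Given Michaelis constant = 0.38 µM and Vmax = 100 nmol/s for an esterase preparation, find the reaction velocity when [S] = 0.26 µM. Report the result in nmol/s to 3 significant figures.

v = Vmax·[S]/(Km + [S]) = 100 × 0.26 / (0.38 + 0.26)
  = 26.00 / 0.6400 = 40.6 nmol/s.

40.6 nmol/s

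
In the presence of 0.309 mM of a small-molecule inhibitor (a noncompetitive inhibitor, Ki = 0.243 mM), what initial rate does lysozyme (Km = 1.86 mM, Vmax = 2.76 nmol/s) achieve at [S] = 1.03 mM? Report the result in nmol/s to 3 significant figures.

α = 1 + [I]/Ki = 1 + 0.309/0.243 = 2.272.
For a noncompetitive inhibitor, Vmax is reduced to Vmax/α while Km is unchanged: Km,app = 1.86 mM, Vmax,app = 1.21 nmol/s.
v = Vmax,app·[S]/(Km,app + [S]) = 1.21 × 1.03/(1.86 + 1.03) = 0.433 nmol/s.

0.433 nmol/s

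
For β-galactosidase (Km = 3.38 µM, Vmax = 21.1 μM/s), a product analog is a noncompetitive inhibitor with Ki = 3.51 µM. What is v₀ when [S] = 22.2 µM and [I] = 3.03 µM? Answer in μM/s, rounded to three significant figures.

9.83 μM/s

α = 1 + [I]/Ki = 1 + 3.03/3.51 = 1.863.
For a noncompetitive inhibitor, Vmax is reduced to Vmax/α while Km is unchanged: Km,app = 3.38 µM, Vmax,app = 11.3 μM/s.
v = Vmax,app·[S]/(Km,app + [S]) = 11.3 × 22.2/(3.38 + 22.2) = 9.83 μM/s.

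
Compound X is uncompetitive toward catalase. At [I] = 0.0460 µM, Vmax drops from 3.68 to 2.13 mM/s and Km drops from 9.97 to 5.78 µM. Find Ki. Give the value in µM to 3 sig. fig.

0.0632 µM

Uncompetitive: Vmax,app = Vmax/α (and Km,app = Km/α) with α = 1 + [I]/Ki.
α = Vmax/Vmax,app = 3.68/2.13 = 1.728.
Since α = 1 + [I]/Ki, [I]/Ki = 1.728 − 1 = 0.7277 and Ki = 0.0460/0.7277 = 0.0632 µM.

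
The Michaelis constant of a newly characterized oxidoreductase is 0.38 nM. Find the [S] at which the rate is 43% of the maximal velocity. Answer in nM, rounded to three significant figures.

v/Vmax = [S]/(Km+[S]) = 0.43, so [S] = Km·0.43/(1 − 0.43) = 0.38 × 0.7544.
[S] = 0.287 nM.

0.287 nM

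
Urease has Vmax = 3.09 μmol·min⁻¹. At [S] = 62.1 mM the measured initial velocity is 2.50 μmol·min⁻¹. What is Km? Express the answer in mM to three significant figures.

14.7 mM

v/Vmax = 2.50/3.09 = 0.8091 = [S]/(Km+[S]).
So Km + [S] = [S]/0.8091 = 76.76 mM, giving Km = 76.76 − 62.1 = 14.7 mM.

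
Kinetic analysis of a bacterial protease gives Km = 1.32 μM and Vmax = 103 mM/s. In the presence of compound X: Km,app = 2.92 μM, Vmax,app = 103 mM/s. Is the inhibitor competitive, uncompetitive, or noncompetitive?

competitive

Km increases (1.32 → 2.92 μM) while Vmax is unchanged — the hallmark of competitive inhibition.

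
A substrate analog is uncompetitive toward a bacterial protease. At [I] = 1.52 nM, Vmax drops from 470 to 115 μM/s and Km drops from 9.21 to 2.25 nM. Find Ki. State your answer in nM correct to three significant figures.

0.492 nM

Uncompetitive: Vmax,app = Vmax/α (and Km,app = Km/α) with α = 1 + [I]/Ki.
α = Vmax/Vmax,app = 470/115 = 4.087.
Since α = 1 + [I]/Ki, [I]/Ki = 4.087 − 1 = 3.087 and Ki = 1.52/3.087 = 0.492 nM.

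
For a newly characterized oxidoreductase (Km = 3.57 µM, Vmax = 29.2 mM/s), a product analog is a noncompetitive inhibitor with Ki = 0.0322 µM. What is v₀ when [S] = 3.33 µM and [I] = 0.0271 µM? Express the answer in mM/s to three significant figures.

7.65 mM/s

With α = 1 + [I]/Ki = 1 + 0.0271/0.0322 = 1.842, the noncompetitive rate law is v = (Vmax/α)·[S] / (Km + [S]).
v = (29.2/1.842)×3.33 / (3.57 + 3.33) = 52.80/6.900 = 7.65 mM/s.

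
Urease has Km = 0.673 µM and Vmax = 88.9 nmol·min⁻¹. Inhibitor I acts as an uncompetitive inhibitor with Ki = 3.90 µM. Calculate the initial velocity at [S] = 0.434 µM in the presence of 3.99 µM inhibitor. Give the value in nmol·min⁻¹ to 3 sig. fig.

α = 1 + [I]/Ki = 1 + 3.99/3.90 = 2.023.
For an uncompetitive inhibitor, both parameters are divided by α, giving Vmax/α and Km/α: Km,app = 0.333 µM, Vmax,app = 43.9 nmol·min⁻¹.
v = Vmax,app·[S]/(Km,app + [S]) = 43.9 × 0.434/(0.333 + 0.434) = 24.9 nmol·min⁻¹.

24.9 nmol·min⁻¹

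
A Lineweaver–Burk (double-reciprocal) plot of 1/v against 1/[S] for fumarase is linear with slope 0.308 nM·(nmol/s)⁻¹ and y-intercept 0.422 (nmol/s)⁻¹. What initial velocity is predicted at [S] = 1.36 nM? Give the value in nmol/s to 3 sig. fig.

1.54 nmol/s

The y-intercept is 1/Vmax, so Vmax = 1/0.422 = 2.37 nmol/s.
The slope is Km/Vmax, so Km = 0.308 × 2.37 = 0.730 nM.
Then v = 2.37 × 1.36/(0.730 + 1.36) = 1.54 nmol/s.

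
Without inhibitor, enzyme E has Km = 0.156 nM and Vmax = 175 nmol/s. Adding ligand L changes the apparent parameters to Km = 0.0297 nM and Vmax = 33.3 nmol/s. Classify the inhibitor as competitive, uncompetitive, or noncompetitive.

Both Km and Vmax decrease by the same factor (~5.25-fold) — characteristic of uncompetitive inhibition.

uncompetitive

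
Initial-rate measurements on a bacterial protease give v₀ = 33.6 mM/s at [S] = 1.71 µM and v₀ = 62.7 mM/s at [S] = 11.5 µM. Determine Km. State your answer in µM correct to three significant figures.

In reciprocal form, 1/v = (Km/Vmax)·(1/[S]) + 1/Vmax. The two points give (1/[S], 1/v) = (0.5848, 0.02976) and (0.08696, 0.01595).
Slope = (0.02976 − 0.01595)/(0.5848 − 0.08696) = 0.02775; intercept = 0.02976 − 0.02775×0.5848 = 0.01354.
Vmax = 1/intercept = 73.9 mM/s; Km = slope × Vmax = 0.02775 × 73.9 = 2.05 µM.

2.05 µM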